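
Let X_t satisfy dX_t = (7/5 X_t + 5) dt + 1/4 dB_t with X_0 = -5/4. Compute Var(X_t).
Var(X_t) = 5*exp(14*t/5)/224 - 5/224

The variance V(t) = Var(X_t) satisfies V'(t) = 2 a V(t) + c^2 with V(0) = 0 (drift coefficient is linear in X, diffusion is constant). With a = 7/5, c = 1/4, the solution is
  V(t) = (c^2 / (2 a)) * (exp(2 a t) - 1)
       = ((1/4)^2 / (2*(7/5))) * (exp((14/5) t) - 1)
       = 5*exp(14*t/5)/224 - 5/224.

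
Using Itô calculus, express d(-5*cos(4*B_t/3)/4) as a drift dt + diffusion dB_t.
d(-5*cos(4*B_t/3)/4) = (10*cos(4*B_t/3)/9) dt + (5*sin(4*B_t/3)/3) dB_t

Itô's formula for f(B_t) gives d f(B_t) = f'(B_t) dB_t + (1/2) f''(B_t) dt. Compute derivatives of f(x) = -5*cos(4*x/3)/4:
  f'(x)  = 5*sin(4*x/3)/3
  f''(x) = 20*cos(4*x/3)/9
Substitute x = B_t and multiply the f'' term by 1/2:
  drift     = (1/2) * (20*cos(4*x/3)/9) evaluated at B_t = 10*cos(4*B_t/3)/9
  diffusion = (5*sin(4*x/3)/3) evaluated at B_t = 5*sin(4*B_t/3)/3
Therefore d(-5*cos(4*B_t/3)/4) = (10*cos(4*B_t/3)/9) dt + (5*sin(4*B_t/3)/3) dB_t.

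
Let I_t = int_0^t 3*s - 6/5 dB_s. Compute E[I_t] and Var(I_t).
E[I_t] = 0; Var(I_t) = 3*t*(25*t^2 - 30*t + 12)/25

The Itô integral of a deterministic integrand f(s) has mean 0 because each increment f(s) * (B_{s+ds} - B_s) has mean 0. By the Itô isometry:
  Var( int_0^t f(s) dB_s ) = E[ (int_0^t f(s) dB_s)^2 ] = int_0^t f(s)^2 ds.
Here f(s) = 3*s - 6/5, so f(s)^2 = 9*(5*s - 2)^2/25. Integrate:
  int_0^t (9*(5*s - 2)^2/25) ds = 3*t*(25*t^2 - 30*t + 12)/25.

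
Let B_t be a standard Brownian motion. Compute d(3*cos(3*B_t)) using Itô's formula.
d(3*cos(3*B_t)) = (-27*cos(3*B_t)/2) dt + (-9*sin(3*B_t)) dB_t

Itô's formula for f(B_t) gives d f(B_t) = f'(B_t) dB_t + (1/2) f''(B_t) dt. Compute derivatives of f(x) = 3*cos(3*x):
  f'(x)  = -9*sin(3*x)
  f''(x) = -27*cos(3*x)
Substitute x = B_t and multiply the f'' term by 1/2:
  drift     = (1/2) * (-27*cos(3*x)) evaluated at B_t = -27*cos(3*B_t)/2
  diffusion = (-9*sin(3*x)) evaluated at B_t = -9*sin(3*B_t)
Therefore d(3*cos(3*B_t)) = (-27*cos(3*B_t)/2) dt + (-9*sin(3*B_t)) dB_t.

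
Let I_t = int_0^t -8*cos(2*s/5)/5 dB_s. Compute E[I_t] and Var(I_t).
E[I_t] = 0; Var(I_t) = 32*t/25 + 8*sin(4*t/5)/5

The Itô integral of a deterministic integrand f(s) has mean 0 because each increment f(s) * (B_{s+ds} - B_s) has mean 0. By the Itô isometry:
  Var( int_0^t f(s) dB_s ) = E[ (int_0^t f(s) dB_s)^2 ] = int_0^t f(s)^2 ds.
Here f(s) = -8*cos(2*s/5)/5, so f(s)^2 = 64*cos(2*s/5)^2/25. Integrate:
  int_0^t (64*cos(2*s/5)^2/25) ds = 32*t/25 + 8*sin(4*t/5)/5.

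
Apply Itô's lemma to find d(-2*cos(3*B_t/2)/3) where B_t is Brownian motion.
d(-2*cos(3*B_t/2)/3) = (3*cos(3*B_t/2)/4) dt + (sin(3*B_t/2)) dB_t

Itô's formula for f(B_t) gives d f(B_t) = f'(B_t) dB_t + (1/2) f''(B_t) dt. Compute derivatives of f(x) = -2*cos(3*x/2)/3:
  f'(x)  = sin(3*x/2)
  f''(x) = 3*cos(3*x/2)/2
Substitute x = B_t and multiply the f'' term by 1/2:
  drift     = (1/2) * (3*cos(3*x/2)/2) evaluated at B_t = 3*cos(3*B_t/2)/4
  diffusion = (sin(3*x/2)) evaluated at B_t = sin(3*B_t/2)
Therefore d(-2*cos(3*B_t/2)/3) = (3*cos(3*B_t/2)/4) dt + (sin(3*B_t/2)) dB_t.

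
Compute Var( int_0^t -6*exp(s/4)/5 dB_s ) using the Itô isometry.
Var = 72*exp(t/2)/25 - 72/25

The Itô integral of a deterministic integrand f(s) has mean 0 because each increment f(s) * (B_{s+ds} - B_s) has mean 0. By the Itô isometry:
  Var( int_0^t f(s) dB_s ) = E[ (int_0^t f(s) dB_s)^2 ] = int_0^t f(s)^2 ds.
Here f(s) = -6*exp(s/4)/5, so f(s)^2 = 36*exp(s/2)/25. Integrate:
  int_0^t (36*exp(s/2)/25) ds = 72*exp(t/2)/25 - 72/25.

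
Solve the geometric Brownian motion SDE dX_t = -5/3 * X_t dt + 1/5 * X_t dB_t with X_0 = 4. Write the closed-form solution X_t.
X_t = 4 * exp((-253/150) * t + (1/5) * B_t)

For GBM dX = mu X dt + sigma X dB with X_0 = x_0, apply Itô to Y = log X: dY = (mu - sigma^2/2) dt + sigma dB, so Y_t = log(x_0) + (mu - sigma^2/2) t + sigma B_t and hence X_t = x_0 * exp((mu - sigma^2/2) t + sigma B_t).
With mu = -5/3, sigma = 1/5, x_0 = 4, this gives:
  X_t = 4 * exp((-253/150) * t + (1/5) * B_t).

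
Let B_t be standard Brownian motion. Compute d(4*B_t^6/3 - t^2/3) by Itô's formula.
d(4*B_t^6/3 - t^2/3) = (20*B_t^4 - 2*t/3) dt + (8*B_t^5) dB_t

Itô's formula for f(t, x): d f(t, B_t) = (f_t + (1/2) f_xx) dt + f_x dB_t. Compute partials of f(t, x) = -t^2/3 + 4*x^6/3:
  f_t(t,x)  = -2*t/3
  f_x(t,x)  = 8*x^5
  f_xx(t,x) = 40*x^4
Assemble drift = f_t + (1/2) f_xx = -2*t/3 + 20*x^4 and diffusion = f_x = 8*x^5. Substituting x = B_t:
  d(4*B_t^6/3 - t^2/3) = (20*B_t^4 - 2*t/3) dt + (8*B_t^5) dB_t.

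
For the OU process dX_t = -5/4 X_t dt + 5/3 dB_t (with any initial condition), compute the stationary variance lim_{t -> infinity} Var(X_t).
lim Var(X_t) = 10/9

The OU SDE dX = -theta X dt + sigma dB admits the integrating factor exp(theta t): d(exp(theta t) X_t) = sigma exp(theta t) dB_t. Integrating from 0 to t gives X_t = x_0 * exp(-theta t) + sigma * int_0^t exp(-theta (t-s)) dB_s for any initial x_0. The Itô integral has variance (by the Itô isometry) sigma^2 * int_0^t exp(-2 theta (t - s)) ds = sigma^2 * (1 - exp(-2 theta t)) / (2 theta), independent of x_0.
With theta = 5/4, sigma = 5/3:
  Var(X_t) = (5/3)^2 * (1 - exp(-2*5/4 t)) / (2 * 5/4) = 10/9 - 10*exp(-5*t/2)/9.
As t -> infinity, exp(-2*5/4 t) -> 0, so the stationary variance is sigma^2 / (2 theta) = 10/9.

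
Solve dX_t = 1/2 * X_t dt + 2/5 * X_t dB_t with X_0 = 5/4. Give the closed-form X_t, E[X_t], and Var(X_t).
X_t = 5/4 * exp((21/50) t + (2/5) B_t); E[X_t] = 5*exp(t/2)/4; Var(X_t) = 25*(exp(4*t/25) - 1)*exp(t)/16

For GBM dX = mu X dt + sigma X dB with X_0 = x_0, apply Itô to Y = log X: dY = (mu - sigma^2/2) dt + sigma dB, so Y_t = log(x_0) + (mu - sigma^2/2) t + sigma B_t and hence X_t = x_0 * exp((mu - sigma^2/2) t + sigma B_t).
With mu = 1/2, sigma = 2/5, x_0 = 5/4, this gives:
  X_t = 5/4 * exp((21/50) * t + (2/5) * B_t).
Since sigma*B_t ~ Normal(0, sigma^2 t), E[exp(sigma*B_t)] = exp(sigma^2 t / 2); so E[X_t] = x_0 * exp((mu - sigma^2/2) t) * exp(sigma^2 t / 2) = x_0 * exp(mu t) = 5*exp(t/2)/4.
Var(X_t) = E[X_t^2] - (E[X_t])^2 = x_0^2 * exp(2 mu t) * (exp(sigma^2 t) - 1) = 25*(exp(4*t/25) - 1)*exp(t)/16.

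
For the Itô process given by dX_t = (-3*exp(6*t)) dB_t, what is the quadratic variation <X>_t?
<X>_t = 3*exp(12*t)/4 - 3/4

For an Itô process dX_t = a(t) dt + b(t) dB_t, the quadratic variation is <X>_t = int_0^t b(s)^2 ds (the drift term does not contribute). Here b(s) = -3*exp(6*s), so
  b(s)^2 = 9*exp(12*s).
Integrating from 0 to t:
  <X>_t = int_0^t (9*exp(12*s)) ds = 3*exp(12*t)/4 - 3/4.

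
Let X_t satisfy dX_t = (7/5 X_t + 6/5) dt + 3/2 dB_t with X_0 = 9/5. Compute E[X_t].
E[X_t] = 93*exp(7*t/5)/35 - 6/7

Taking expectations and using E[dB_t] = 0, the mean m(t) = E[X_t] satisfies the ODE m'(t) = a m(t) + b with m(0) = x_0. With a = 7/5, b = 6/5, x_0 = 9/5, the solution is
  m(t) = x_0 * exp(a t) + (b/a) * (exp(a t) - 1)
       = (9/5) * exp((7/5) t) + ((6/5)/(7/5)) * (exp((7/5) t) - 1)
       = 93*exp(7*t/5)/35 - 6/7.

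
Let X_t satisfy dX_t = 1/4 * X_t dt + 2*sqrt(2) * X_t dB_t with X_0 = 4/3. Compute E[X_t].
E[X_t] = 4*exp(t/4)/3

For GBM dX = mu X dt + sigma X dB with X_0 = x_0, apply Itô to Y = log X: dY = (mu - sigma^2/2) dt + sigma dB, so Y_t = log(x_0) + (mu - sigma^2/2) t + sigma B_t and hence X_t = x_0 * exp((mu - sigma^2/2) t + sigma B_t).
With mu = 1/4, sigma = 2*sqrt(2), x_0 = 4/3, this gives:
  X_t = 4/3 * exp((-15/4) * t + (2*sqrt(2)) * B_t).
Since sigma*B_t ~ Normal(0, sigma^2 t), E[exp(sigma*B_t)] = exp(sigma^2 t / 2); so E[X_t] = x_0 * exp((mu - sigma^2/2) t) * exp(sigma^2 t / 2) = x_0 * exp(mu t) = 4*exp(t/4)/3.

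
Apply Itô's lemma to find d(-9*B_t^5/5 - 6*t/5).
d(-9*B_t^5/5 - 6*t/5) = (-18*B_t^3 - 6/5) dt + (-9*B_t^4) dB_t

Itô's formula for f(t, x): d f(t, B_t) = (f_t + (1/2) f_xx) dt + f_x dB_t. Compute partials of f(t, x) = -6*t/5 - 9*x^5/5:
  f_t(t,x)  = -6/5
  f_x(t,x)  = -9*x^4
  f_xx(t,x) = -36*x^3
Assemble drift = f_t + (1/2) f_xx = -18*x^3 - 6/5 and diffusion = f_x = -9*x^4. Substituting x = B_t:
  d(-9*B_t^5/5 - 6*t/5) = (-18*B_t^3 - 6/5) dt + (-9*B_t^4) dB_t.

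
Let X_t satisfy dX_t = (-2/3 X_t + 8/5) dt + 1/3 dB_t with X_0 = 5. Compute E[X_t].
E[X_t] = 12/5 + 13*exp(-2*t/3)/5

Taking expectations and using E[dB_t] = 0, the mean m(t) = E[X_t] satisfies the ODE m'(t) = a m(t) + b with m(0) = x_0. With a = -2/3, b = 8/5, x_0 = 5, the solution is
  m(t) = x_0 * exp(a t) + (b/a) * (exp(a t) - 1)
       = 5 * exp((-2/3) t) + ((8/5)/(-2/3)) * (exp((-2/3) t) - 1)
       = 12/5 + 13*exp(-2*t/3)/5.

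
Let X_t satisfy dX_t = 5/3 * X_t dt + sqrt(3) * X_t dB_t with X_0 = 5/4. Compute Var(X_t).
Var(X_t) = 25*(exp(3*t) - 1)*exp(10*t/3)/16

For GBM dX = mu X dt + sigma X dB with X_0 = x_0, apply Itô to Y = log X: dY = (mu - sigma^2/2) dt + sigma dB, so Y_t = log(x_0) + (mu - sigma^2/2) t + sigma B_t and hence X_t = x_0 * exp((mu - sigma^2/2) t + sigma B_t).
With mu = 5/3, sigma = sqrt(3), x_0 = 5/4, this gives:
  X_t = 5/4 * exp((1/6) * t + (sqrt(3)) * B_t).
Since sigma*B_t ~ Normal(0, sigma^2 t), E[exp(sigma*B_t)] = exp(sigma^2 t / 2); so E[X_t] = x_0 * exp((mu - sigma^2/2) t) * exp(sigma^2 t / 2) = x_0 * exp(mu t) = 5*exp(5*t/3)/4.
Var(X_t) = E[X_t^2] - (E[X_t])^2 = x_0^2 * exp(2 mu t) * (exp(sigma^2 t) - 1) = 25*(exp(3*t) - 1)*exp(10*t/3)/16.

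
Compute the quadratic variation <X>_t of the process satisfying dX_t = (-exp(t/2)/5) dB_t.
<X>_t = exp(t)/25 - 1/25

For an Itô process dX_t = a(t) dt + b(t) dB_t, the quadratic variation is <X>_t = int_0^t b(s)^2 ds (the drift term does not contribute). Here b(s) = -exp(s/2)/5, so
  b(s)^2 = exp(s)/25.
Integrating from 0 to t:
  <X>_t = int_0^t (exp(s)/25) ds = exp(t)/25 - 1/25.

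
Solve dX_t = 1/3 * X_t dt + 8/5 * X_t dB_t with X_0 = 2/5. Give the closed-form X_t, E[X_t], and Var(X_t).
X_t = 2/5 * exp((-71/75) t + (8/5) B_t); E[X_t] = 2*exp(t/3)/5; Var(X_t) = 4*(exp(64*t/25) - 1)*exp(2*t/3)/25

For GBM dX = mu X dt + sigma X dB with X_0 = x_0, apply Itô to Y = log X: dY = (mu - sigma^2/2) dt + sigma dB, so Y_t = log(x_0) + (mu - sigma^2/2) t + sigma B_t and hence X_t = x_0 * exp((mu - sigma^2/2) t + sigma B_t).
With mu = 1/3, sigma = 8/5, x_0 = 2/5, this gives:
  X_t = 2/5 * exp((-71/75) * t + (8/5) * B_t).
Since sigma*B_t ~ Normal(0, sigma^2 t), E[exp(sigma*B_t)] = exp(sigma^2 t / 2); so E[X_t] = x_0 * exp((mu - sigma^2/2) t) * exp(sigma^2 t / 2) = x_0 * exp(mu t) = 2*exp(t/3)/5.
Var(X_t) = E[X_t^2] - (E[X_t])^2 = x_0^2 * exp(2 mu t) * (exp(sigma^2 t) - 1) = 4*(exp(64*t/25) - 1)*exp(2*t/3)/25.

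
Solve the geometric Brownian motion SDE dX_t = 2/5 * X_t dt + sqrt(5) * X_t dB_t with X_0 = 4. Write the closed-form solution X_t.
X_t = 4 * exp((-21/10) * t + (sqrt(5)) * B_t)

For GBM dX = mu X dt + sigma X dB with X_0 = x_0, apply Itô to Y = log X: dY = (mu - sigma^2/2) dt + sigma dB, so Y_t = log(x_0) + (mu - sigma^2/2) t + sigma B_t and hence X_t = x_0 * exp((mu - sigma^2/2) t + sigma B_t).
With mu = 2/5, sigma = sqrt(5), x_0 = 4, this gives:
  X_t = 4 * exp((-21/10) * t + (sqrt(5)) * B_t).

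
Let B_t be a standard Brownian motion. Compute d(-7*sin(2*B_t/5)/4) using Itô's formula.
d(-7*sin(2*B_t/5)/4) = (7*sin(2*B_t/5)/50) dt + (-7*cos(2*B_t/5)/10) dB_t

Itô's formula for f(B_t) gives d f(B_t) = f'(B_t) dB_t + (1/2) f''(B_t) dt. Compute derivatives of f(x) = -7*sin(2*x/5)/4:
  f'(x)  = -7*cos(2*x/5)/10
  f''(x) = 7*sin(2*x/5)/25
Substitute x = B_t and multiply the f'' term by 1/2:
  drift     = (1/2) * (7*sin(2*x/5)/25) evaluated at B_t = 7*sin(2*B_t/5)/50
  diffusion = (-7*cos(2*x/5)/10) evaluated at B_t = -7*cos(2*B_t/5)/10
Therefore d(-7*sin(2*B_t/5)/4) = (7*sin(2*B_t/5)/50) dt + (-7*cos(2*B_t/5)/10) dB_t.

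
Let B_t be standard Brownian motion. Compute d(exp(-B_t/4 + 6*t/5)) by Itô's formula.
d(exp(-B_t/4 + 6*t/5)) = (197*exp(-B_t/4 + 6*t/5)/160) dt + (-exp(-B_t/4 + 6*t/5)/4) dB_t

Itô's formula for f(t, x): d f(t, B_t) = (f_t + (1/2) f_xx) dt + f_x dB_t. Compute partials of f(t, x) = exp(6*t/5 - x/4):
  f_t(t,x)  = 6*exp(6*t/5 - x/4)/5
  f_x(t,x)  = -exp(6*t/5 - x/4)/4
  f_xx(t,x) = exp(6*t/5 - x/4)/16
Assemble drift = f_t + (1/2) f_xx = 197*exp(6*t/5 - x/4)/160 and diffusion = f_x = -exp(6*t/5 - x/4)/4. Substituting x = B_t:
  d(exp(-B_t/4 + 6*t/5)) = (197*exp(-B_t/4 + 6*t/5)/160) dt + (-exp(-B_t/4 + 6*t/5)/4) dB_t.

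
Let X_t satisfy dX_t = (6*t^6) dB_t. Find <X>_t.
<X>_t = 36*t^13/13

For an Itô process dX_t = a(t) dt + b(t) dB_t, the quadratic variation is <X>_t = int_0^t b(s)^2 ds (the drift term does not contribute). Here b(s) = 6*s^6, so
  b(s)^2 = 36*s^12.
Integrating from 0 to t:
  <X>_t = int_0^t (36*s^12) ds = 36*t^13/13.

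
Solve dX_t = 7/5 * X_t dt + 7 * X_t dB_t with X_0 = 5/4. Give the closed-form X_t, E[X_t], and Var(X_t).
X_t = 5/4 * exp((-231/10) t + (7) B_t); E[X_t] = 5*exp(7*t/5)/4; Var(X_t) = 25*(exp(49*t) - 1)*exp(14*t/5)/16

For GBM dX = mu X dt + sigma X dB with X_0 = x_0, apply Itô to Y = log X: dY = (mu - sigma^2/2) dt + sigma dB, so Y_t = log(x_0) + (mu - sigma^2/2) t + sigma B_t and hence X_t = x_0 * exp((mu - sigma^2/2) t + sigma B_t).
With mu = 7/5, sigma = 7, x_0 = 5/4, this gives:
  X_t = 5/4 * exp((-231/10) * t + (7) * B_t).
Since sigma*B_t ~ Normal(0, sigma^2 t), E[exp(sigma*B_t)] = exp(sigma^2 t / 2); so E[X_t] = x_0 * exp((mu - sigma^2/2) t) * exp(sigma^2 t / 2) = x_0 * exp(mu t) = 5*exp(7*t/5)/4.
Var(X_t) = E[X_t^2] - (E[X_t])^2 = x_0^2 * exp(2 mu t) * (exp(sigma^2 t) - 1) = 25*(exp(49*t) - 1)*exp(14*t/5)/16.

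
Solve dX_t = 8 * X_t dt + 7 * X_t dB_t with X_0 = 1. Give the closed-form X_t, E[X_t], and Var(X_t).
X_t = 1 * exp((-33/2) t + (7) B_t); E[X_t] = exp(8*t); Var(X_t) = exp(65*t) - exp(16*t)

For GBM dX = mu X dt + sigma X dB with X_0 = x_0, apply Itô to Y = log X: dY = (mu - sigma^2/2) dt + sigma dB, so Y_t = log(x_0) + (mu - sigma^2/2) t + sigma B_t and hence X_t = x_0 * exp((mu - sigma^2/2) t + sigma B_t).
With mu = 8, sigma = 7, x_0 = 1, this gives:
  X_t = 1 * exp((-33/2) * t + (7) * B_t).
Since sigma*B_t ~ Normal(0, sigma^2 t), E[exp(sigma*B_t)] = exp(sigma^2 t / 2); so E[X_t] = x_0 * exp((mu - sigma^2/2) t) * exp(sigma^2 t / 2) = x_0 * exp(mu t) = exp(8*t).
Var(X_t) = E[X_t^2] - (E[X_t])^2 = x_0^2 * exp(2 mu t) * (exp(sigma^2 t) - 1) = exp(65*t) - exp(16*t).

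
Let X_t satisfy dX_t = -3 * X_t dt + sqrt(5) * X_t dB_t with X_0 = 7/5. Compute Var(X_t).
Var(X_t) = (49*exp(5*t) - 49)*exp(-6*t)/25

For GBM dX = mu X dt + sigma X dB with X_0 = x_0, apply Itô to Y = log X: dY = (mu - sigma^2/2) dt + sigma dB, so Y_t = log(x_0) + (mu - sigma^2/2) t + sigma B_t and hence X_t = x_0 * exp((mu - sigma^2/2) t + sigma B_t).
With mu = -3, sigma = sqrt(5), x_0 = 7/5, this gives:
  X_t = 7/5 * exp((-11/2) * t + (sqrt(5)) * B_t).
Since sigma*B_t ~ Normal(0, sigma^2 t), E[exp(sigma*B_t)] = exp(sigma^2 t / 2); so E[X_t] = x_0 * exp((mu - sigma^2/2) t) * exp(sigma^2 t / 2) = x_0 * exp(mu t) = 7*exp(-3*t)/5.
Var(X_t) = E[X_t^2] - (E[X_t])^2 = x_0^2 * exp(2 mu t) * (exp(sigma^2 t) - 1) = (49*exp(5*t) - 49)*exp(-6*t)/25.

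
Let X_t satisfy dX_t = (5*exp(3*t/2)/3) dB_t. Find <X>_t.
<X>_t = 25*exp(3*t)/27 - 25/27

For an Itô process dX_t = a(t) dt + b(t) dB_t, the quadratic variation is <X>_t = int_0^t b(s)^2 ds (the drift term does not contribute). Here b(s) = 5*exp(3*s/2)/3, so
  b(s)^2 = 25*exp(3*s)/9.
Integrating from 0 to t:
  <X>_t = int_0^t (25*exp(3*s)/9) ds = 25*exp(3*t)/27 - 25/27.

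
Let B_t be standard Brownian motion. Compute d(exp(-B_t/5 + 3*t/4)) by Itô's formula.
d(exp(-B_t/5 + 3*t/4)) = (77*exp(-B_t/5 + 3*t/4)/100) dt + (-exp(-B_t/5 + 3*t/4)/5) dB_t

Itô's formula for f(t, x): d f(t, B_t) = (f_t + (1/2) f_xx) dt + f_x dB_t. Compute partials of f(t, x) = exp(3*t/4 - x/5):
  f_t(t,x)  = 3*exp(3*t/4 - x/5)/4
  f_x(t,x)  = -exp(3*t/4 - x/5)/5
  f_xx(t,x) = exp(3*t/4 - x/5)/25
Assemble drift = f_t + (1/2) f_xx = 77*exp(3*t/4 - x/5)/100 and diffusion = f_x = -exp(3*t/4 - x/5)/5. Substituting x = B_t:
  d(exp(-B_t/5 + 3*t/4)) = (77*exp(-B_t/5 + 3*t/4)/100) dt + (-exp(-B_t/5 + 3*t/4)/5) dB_t.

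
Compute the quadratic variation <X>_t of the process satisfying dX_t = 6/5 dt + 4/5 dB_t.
<X>_t = 16*t/25

For an Itô process dX_t = a(t) dt + b(t) dB_t, the quadratic variation is <X>_t = int_0^t b(s)^2 ds (the drift term does not contribute). Here b(s) = 4/5, so
  b(s)^2 = 16/25.
Integrating from 0 to t:
  <X>_t = int_0^t (16/25) ds = 16*t/25.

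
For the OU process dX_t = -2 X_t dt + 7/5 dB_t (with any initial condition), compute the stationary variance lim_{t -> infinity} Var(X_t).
lim Var(X_t) = 49/100

The OU SDE dX = -theta X dt + sigma dB admits the integrating factor exp(theta t): d(exp(theta t) X_t) = sigma exp(theta t) dB_t. Integrating from 0 to t gives X_t = x_0 * exp(-theta t) + sigma * int_0^t exp(-theta (t-s)) dB_s for any initial x_0. The Itô integral has variance (by the Itô isometry) sigma^2 * int_0^t exp(-2 theta (t - s)) ds = sigma^2 * (1 - exp(-2 theta t)) / (2 theta), independent of x_0.
With theta = 2, sigma = 7/5:
  Var(X_t) = (7/5)^2 * (1 - exp(-2*2 t)) / (2 * 2) = 49/100 - 49*exp(-4*t)/100.
As t -> infinity, exp(-2*2 t) -> 0, so the stationary variance is sigma^2 / (2 theta) = 49/100.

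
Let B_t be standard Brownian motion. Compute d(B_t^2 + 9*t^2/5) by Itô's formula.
d(B_t^2 + 9*t^2/5) = (18*t/5 + 1) dt + (2*B_t) dB_t

Itô's formula for f(t, x): d f(t, B_t) = (f_t + (1/2) f_xx) dt + f_x dB_t. Compute partials of f(t, x) = 9*t^2/5 + x^2:
  f_t(t,x)  = 18*t/5
  f_x(t,x)  = 2*x
  f_xx(t,x) = 2
Assemble drift = f_t + (1/2) f_xx = 18*t/5 + 1 and diffusion = f_x = 2*x. Substituting x = B_t:
  d(B_t^2 + 9*t^2/5) = (18*t/5 + 1) dt + (2*B_t) dB_t.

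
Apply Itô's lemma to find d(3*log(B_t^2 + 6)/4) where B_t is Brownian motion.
d(3*log(B_t^2 + 6)/4) = (3*(6 - B_t^2)/(4*(B_t^2 + 6)^2)) dt + (3*B_t/(2*(B_t^2 + 6))) dB_t

Itô's formula for f(B_t) gives d f(B_t) = f'(B_t) dB_t + (1/2) f''(B_t) dt. Compute derivatives of f(x) = 3*log(x^2 + 6)/4:
  f'(x)  = 3*x/(2*(x^2 + 6))
  f''(x) = 3*(6 - x^2)/(2*(x^2 + 6)^2)
Substitute x = B_t and multiply the f'' term by 1/2:
  drift     = (1/2) * (3*(6 - x^2)/(2*(x^2 + 6)^2)) evaluated at B_t = 3*(6 - B_t^2)/(4*(B_t^2 + 6)^2)
  diffusion = (3*x/(2*(x^2 + 6))) evaluated at B_t = 3*B_t/(2*(B_t^2 + 6))
Therefore d(3*log(B_t^2 + 6)/4) = (3*(6 - B_t^2)/(4*(B_t^2 + 6)^2)) dt + (3*B_t/(2*(B_t^2 + 6))) dB_t.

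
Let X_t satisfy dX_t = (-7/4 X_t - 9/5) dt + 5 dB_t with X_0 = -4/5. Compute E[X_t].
E[X_t] = -36/35 + 8*exp(-7*t/4)/35

Taking expectations and using E[dB_t] = 0, the mean m(t) = E[X_t] satisfies the ODE m'(t) = a m(t) + b with m(0) = x_0. With a = -7/4, b = -9/5, x_0 = -4/5, the solution is
  m(t) = x_0 * exp(a t) + (b/a) * (exp(a t) - 1)
       = (-4/5) * exp((-7/4) t) + ((-9/5)/(-7/4)) * (exp((-7/4) t) - 1)
       = -36/35 + 8*exp(-7*t/4)/35.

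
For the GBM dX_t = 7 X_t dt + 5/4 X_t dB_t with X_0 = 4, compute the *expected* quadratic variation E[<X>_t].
E[<X>_t] = 400*exp(249*t/16)/249 - 400/249

<X>_t = int_0^t ((5/4) * X_s)^2 ds. Taking expectation inside the integral: E[<X>_t] = (5/4)^2 * int_0^t E[X_s^2] ds. For GBM, E[X_s^2] = x_0^2 * exp((2 mu + sigma^2) s). Integrating:
  E[<X>_t] = (5/4)^2 * 4^2 * (exp((2*7 + (5/4)^2) t) - 1) / (2*7 + (5/4)^2)
           = (5/4)^2 * 4^2 * (exp((249/16) t) - 1) / (249/16) = 400*exp(249*t/16)/249 - 400/249.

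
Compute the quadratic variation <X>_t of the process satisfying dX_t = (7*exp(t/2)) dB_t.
<X>_t = 49*exp(t) - 49

For an Itô process dX_t = a(t) dt + b(t) dB_t, the quadratic variation is <X>_t = int_0^t b(s)^2 ds (the drift term does not contribute). Here b(s) = 7*exp(s/2), so
  b(s)^2 = 49*exp(s).
Integrating from 0 to t:
  <X>_t = int_0^t (49*exp(s)) ds = 49*exp(t) - 49.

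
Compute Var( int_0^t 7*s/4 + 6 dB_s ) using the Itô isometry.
Var = t*(49*t^2 + 504*t + 1728)/48

The Itô integral of a deterministic integrand f(s) has mean 0 because each increment f(s) * (B_{s+ds} - B_s) has mean 0. By the Itô isometry:
  Var( int_0^t f(s) dB_s ) = E[ (int_0^t f(s) dB_s)^2 ] = int_0^t f(s)^2 ds.
Here f(s) = 7*s/4 + 6, so f(s)^2 = (7*s + 24)^2/16. Integrate:
  int_0^t ((7*s + 24)^2/16) ds = t*(49*t^2 + 504*t + 1728)/48.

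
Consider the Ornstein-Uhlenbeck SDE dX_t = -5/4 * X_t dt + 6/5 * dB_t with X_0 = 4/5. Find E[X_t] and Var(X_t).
E[X_t] = 4*exp(-5*t/4)/5; Var(X_t) = 72/125 - 72*exp(-5*t/2)/125

The OU SDE dX = -theta X dt + sigma dB admits the integrating factor exp(theta t): d(exp(theta t) X_t) = sigma exp(theta t) dB_t. Integrating from 0 to t:
  X_t = x_0 * exp(-theta t) + sigma * int_0^t exp(-theta (t-s)) dB_s.
The Itô integral has mean 0 and (by the Itô isometry) variance sigma^2 * int_0^t exp(-2 theta (t - s)) ds = sigma^2 * (1 - exp(-2 theta t)) / (2 theta).
With theta = 5/4, sigma = 6/5, x_0 = 4/5:
  E[X_t] = 4/5 * exp(-5/4 t) = 4*exp(-5*t/4)/5
  Var(X_t) = (6/5)^2 * (1 - exp(-2*5/4 t)) / (2 * 5/4) = 72/125 - 72*exp(-5*t/2)/125.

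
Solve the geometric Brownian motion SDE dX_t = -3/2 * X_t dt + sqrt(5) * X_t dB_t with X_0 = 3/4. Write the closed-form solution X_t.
X_t = 3/4 * exp((-4) * t + (sqrt(5)) * B_t)

For GBM dX = mu X dt + sigma X dB with X_0 = x_0, apply Itô to Y = log X: dY = (mu - sigma^2/2) dt + sigma dB, so Y_t = log(x_0) + (mu - sigma^2/2) t + sigma B_t and hence X_t = x_0 * exp((mu - sigma^2/2) t + sigma B_t).
With mu = -3/2, sigma = sqrt(5), x_0 = 3/4, this gives:
  X_t = 3/4 * exp((-4) * t + (sqrt(5)) * B_t).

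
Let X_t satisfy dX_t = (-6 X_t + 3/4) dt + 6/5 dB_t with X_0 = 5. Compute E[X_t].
E[X_t] = 1/8 + 39*exp(-6*t)/8

Taking expectations and using E[dB_t] = 0, the mean m(t) = E[X_t] satisfies the ODE m'(t) = a m(t) + b with m(0) = x_0. With a = -6, b = 3/4, x_0 = 5, the solution is
  m(t) = x_0 * exp(a t) + (b/a) * (exp(a t) - 1)
       = 5 * exp((-6) t) + ((3/4)/(-6)) * (exp((-6) t) - 1)
       = 1/8 + 39*exp(-6*t)/8.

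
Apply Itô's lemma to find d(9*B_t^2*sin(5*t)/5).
d(9*B_t^2*sin(5*t)/5) = (9*B_t^2*cos(5*t) + 9*sin(5*t)/5) dt + (18*B_t*sin(5*t)/5) dB_t

Itô's formula for f(t, x): d f(t, B_t) = (f_t + (1/2) f_xx) dt + f_x dB_t. Compute partials of f(t, x) = 9*x^2*sin(5*t)/5:
  f_t(t,x)  = 9*x^2*cos(5*t)
  f_x(t,x)  = 18*x*sin(5*t)/5
  f_xx(t,x) = 18*sin(5*t)/5
Assemble drift = f_t + (1/2) f_xx = 9*x^2*cos(5*t) + 9*sin(5*t)/5 and diffusion = f_x = 18*x*sin(5*t)/5. Substituting x = B_t:
  d(9*B_t^2*sin(5*t)/5) = (9*B_t^2*cos(5*t) + 9*sin(5*t)/5) dt + (18*B_t*sin(5*t)/5) dB_t.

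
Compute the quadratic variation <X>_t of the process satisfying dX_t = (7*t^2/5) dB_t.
<X>_t = 49*t^5/125

For an Itô process dX_t = a(t) dt + b(t) dB_t, the quadratic variation is <X>_t = int_0^t b(s)^2 ds (the drift term does not contribute). Here b(s) = 7*s^2/5, so
  b(s)^2 = 49*s^4/25.
Integrating from 0 to t:
  <X>_t = int_0^t (49*s^4/25) ds = 49*t^5/125.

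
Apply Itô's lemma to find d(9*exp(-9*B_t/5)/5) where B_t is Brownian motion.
d(9*exp(-9*B_t/5)/5) = (729*exp(-9*B_t/5)/250) dt + (-81*exp(-9*B_t/5)/25) dB_t

Itô's formula for f(B_t) gives d f(B_t) = f'(B_t) dB_t + (1/2) f''(B_t) dt. Compute derivatives of f(x) = 9*exp(-9*x/5)/5:
  f'(x)  = -81*exp(-9*x/5)/25
  f''(x) = 729*exp(-9*x/5)/125
Substitute x = B_t and multiply the f'' term by 1/2:
  drift     = (1/2) * (729*exp(-9*x/5)/125) evaluated at B_t = 729*exp(-9*B_t/5)/250
  diffusion = (-81*exp(-9*x/5)/25) evaluated at B_t = -81*exp(-9*B_t/5)/25
Therefore d(9*exp(-9*B_t/5)/5) = (729*exp(-9*B_t/5)/250) dt + (-81*exp(-9*B_t/5)/25) dB_t.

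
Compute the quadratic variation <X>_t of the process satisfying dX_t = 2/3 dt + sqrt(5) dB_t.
<X>_t = 5*t

For an Itô process dX_t = a(t) dt + b(t) dB_t, the quadratic variation is <X>_t = int_0^t b(s)^2 ds (the drift term does not contribute). Here b(s) = sqrt(5), so
  b(s)^2 = 5.
Integrating from 0 to t:
  <X>_t = int_0^t (5) ds = 5*t.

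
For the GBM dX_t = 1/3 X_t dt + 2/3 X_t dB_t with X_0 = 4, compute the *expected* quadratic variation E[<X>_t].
E[<X>_t] = 32*exp(10*t/9)/5 - 32/5

<X>_t = int_0^t ((2/3) * X_s)^2 ds. Taking expectation inside the integral: E[<X>_t] = (2/3)^2 * int_0^t E[X_s^2] ds. For GBM, E[X_s^2] = x_0^2 * exp((2 mu + sigma^2) s). Integrating:
  E[<X>_t] = (2/3)^2 * 4^2 * (exp((2*(1/3) + (2/3)^2) t) - 1) / (2*(1/3) + (2/3)^2)
           = (2/3)^2 * 4^2 * (exp((10/9) t) - 1) / (10/9) = 32*exp(10*t/9)/5 - 32/5.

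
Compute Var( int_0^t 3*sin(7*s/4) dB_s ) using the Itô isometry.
Var = 9*t/2 - 9*sin(7*t/2)/7

The Itô integral of a deterministic integrand f(s) has mean 0 because each increment f(s) * (B_{s+ds} - B_s) has mean 0. By the Itô isometry:
  Var( int_0^t f(s) dB_s ) = E[ (int_0^t f(s) dB_s)^2 ] = int_0^t f(s)^2 ds.
Here f(s) = 3*sin(7*s/4), so f(s)^2 = 9*sin(7*s/4)^2. Integrate:
  int_0^t (9*sin(7*s/4)^2) ds = 9*t/2 - 9*sin(7*t/2)/7.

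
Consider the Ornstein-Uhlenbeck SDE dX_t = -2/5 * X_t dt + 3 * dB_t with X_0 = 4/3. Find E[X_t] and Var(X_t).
E[X_t] = 4*exp(-2*t/5)/3; Var(X_t) = 45/4 - 45*exp(-4*t/5)/4

The OU SDE dX = -theta X dt + sigma dB admits the integrating factor exp(theta t): d(exp(theta t) X_t) = sigma exp(theta t) dB_t. Integrating from 0 to t:
  X_t = x_0 * exp(-theta t) + sigma * int_0^t exp(-theta (t-s)) dB_s.
The Itô integral has mean 0 and (by the Itô isometry) variance sigma^2 * int_0^t exp(-2 theta (t - s)) ds = sigma^2 * (1 - exp(-2 theta t)) / (2 theta).
With theta = 2/5, sigma = 3, x_0 = 4/3:
  E[X_t] = 4/3 * exp(-2/5 t) = 4*exp(-2*t/5)/3
  Var(X_t) = (3)^2 * (1 - exp(-2*2/5 t)) / (2 * 2/5) = 45/4 - 45*exp(-4*t/5)/4.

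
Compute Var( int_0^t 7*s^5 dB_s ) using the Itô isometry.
Var = 49*t^11/11

The Itô integral of a deterministic integrand f(s) has mean 0 because each increment f(s) * (B_{s+ds} - B_s) has mean 0. By the Itô isometry:
  Var( int_0^t f(s) dB_s ) = E[ (int_0^t f(s) dB_s)^2 ] = int_0^t f(s)^2 ds.
Here f(s) = 7*s^5, so f(s)^2 = 49*s^10. Integrate:
  int_0^t (49*s^10) ds = 49*t^11/11.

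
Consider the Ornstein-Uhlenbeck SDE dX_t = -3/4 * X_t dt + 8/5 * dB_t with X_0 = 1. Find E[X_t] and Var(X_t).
E[X_t] = exp(-3*t/4); Var(X_t) = 128/75 - 128*exp(-3*t/2)/75

The OU SDE dX = -theta X dt + sigma dB admits the integrating factor exp(theta t): d(exp(theta t) X_t) = sigma exp(theta t) dB_t. Integrating from 0 to t:
  X_t = x_0 * exp(-theta t) + sigma * int_0^t exp(-theta (t-s)) dB_s.
The Itô integral has mean 0 and (by the Itô isometry) variance sigma^2 * int_0^t exp(-2 theta (t - s)) ds = sigma^2 * (1 - exp(-2 theta t)) / (2 theta).
With theta = 3/4, sigma = 8/5, x_0 = 1:
  E[X_t] = 1 * exp(-3/4 t) = exp(-3*t/4)
  Var(X_t) = (8/5)^2 * (1 - exp(-2*3/4 t)) / (2 * 3/4) = 128/75 - 128*exp(-3*t/2)/75.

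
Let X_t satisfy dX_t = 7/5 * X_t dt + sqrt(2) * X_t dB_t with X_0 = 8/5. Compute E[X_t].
E[X_t] = 8*exp(7*t/5)/5

For GBM dX = mu X dt + sigma X dB with X_0 = x_0, apply Itô to Y = log X: dY = (mu - sigma^2/2) dt + sigma dB, so Y_t = log(x_0) + (mu - sigma^2/2) t + sigma B_t and hence X_t = x_0 * exp((mu - sigma^2/2) t + sigma B_t).
With mu = 7/5, sigma = sqrt(2), x_0 = 8/5, this gives:
  X_t = 8/5 * exp((2/5) * t + (sqrt(2)) * B_t).
Since sigma*B_t ~ Normal(0, sigma^2 t), E[exp(sigma*B_t)] = exp(sigma^2 t / 2); so E[X_t] = x_0 * exp((mu - sigma^2/2) t) * exp(sigma^2 t / 2) = x_0 * exp(mu t) = 8*exp(7*t/5)/5.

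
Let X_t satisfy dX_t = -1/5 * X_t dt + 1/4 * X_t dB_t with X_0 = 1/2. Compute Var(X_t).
Var(X_t) = (exp(t/16) - 1)*exp(-2*t/5)/4

For GBM dX = mu X dt + sigma X dB with X_0 = x_0, apply Itô to Y = log X: dY = (mu - sigma^2/2) dt + sigma dB, so Y_t = log(x_0) + (mu - sigma^2/2) t + sigma B_t and hence X_t = x_0 * exp((mu - sigma^2/2) t + sigma B_t).
With mu = -1/5, sigma = 1/4, x_0 = 1/2, this gives:
  X_t = 1/2 * exp((-37/160) * t + (1/4) * B_t).
Since sigma*B_t ~ Normal(0, sigma^2 t), E[exp(sigma*B_t)] = exp(sigma^2 t / 2); so E[X_t] = x_0 * exp((mu - sigma^2/2) t) * exp(sigma^2 t / 2) = x_0 * exp(mu t) = exp(-t/5)/2.
Var(X_t) = E[X_t^2] - (E[X_t])^2 = x_0^2 * exp(2 mu t) * (exp(sigma^2 t) - 1) = (exp(t/16) - 1)*exp(-2*t/5)/4.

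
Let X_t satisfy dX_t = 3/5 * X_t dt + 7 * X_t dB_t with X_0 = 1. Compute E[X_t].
E[X_t] = exp(3*t/5)

For GBM dX = mu X dt + sigma X dB with X_0 = x_0, apply Itô to Y = log X: dY = (mu - sigma^2/2) dt + sigma dB, so Y_t = log(x_0) + (mu - sigma^2/2) t + sigma B_t and hence X_t = x_0 * exp((mu - sigma^2/2) t + sigma B_t).
With mu = 3/5, sigma = 7, x_0 = 1, this gives:
  X_t = 1 * exp((-239/10) * t + (7) * B_t).
Since sigma*B_t ~ Normal(0, sigma^2 t), E[exp(sigma*B_t)] = exp(sigma^2 t / 2); so E[X_t] = x_0 * exp((mu - sigma^2/2) t) * exp(sigma^2 t / 2) = x_0 * exp(mu t) = exp(3*t/5).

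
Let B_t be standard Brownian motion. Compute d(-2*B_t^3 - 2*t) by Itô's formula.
d(-2*B_t^3 - 2*t) = (-6*B_t - 2) dt + (-6*B_t^2) dB_t

Itô's formula for f(t, x): d f(t, B_t) = (f_t + (1/2) f_xx) dt + f_x dB_t. Compute partials of f(t, x) = -2*t - 2*x^3:
  f_t(t,x)  = -2
  f_x(t,x)  = -6*x^2
  f_xx(t,x) = -12*x
Assemble drift = f_t + (1/2) f_xx = -6*x - 2 and diffusion = f_x = -6*x^2. Substituting x = B_t:
  d(-2*B_t^3 - 2*t) = (-6*B_t - 2) dt + (-6*B_t^2) dB_t.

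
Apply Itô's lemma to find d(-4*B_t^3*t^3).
d(-4*B_t^3*t^3) = (12*B_t*t^2*(-B_t^2 - t)) dt + (-12*B_t^2*t^3) dB_t

Itô's formula for f(t, x): d f(t, B_t) = (f_t + (1/2) f_xx) dt + f_x dB_t. Compute partials of f(t, x) = -4*t^3*x^3:
  f_t(t,x)  = -12*t^2*x^3
  f_x(t,x)  = -12*t^3*x^2
  f_xx(t,x) = -24*t^3*x
Assemble drift = f_t + (1/2) f_xx = 12*t^2*x*(-t - x^2) and diffusion = f_x = -12*t^3*x^2. Substituting x = B_t:
  d(-4*B_t^3*t^3) = (12*B_t*t^2*(-B_t^2 - t)) dt + (-12*B_t^2*t^3) dB_t.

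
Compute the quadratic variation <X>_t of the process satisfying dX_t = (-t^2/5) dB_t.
<X>_t = t^5/125

For an Itô process dX_t = a(t) dt + b(t) dB_t, the quadratic variation is <X>_t = int_0^t b(s)^2 ds (the drift term does not contribute). Here b(s) = -s^2/5, so
  b(s)^2 = s^4/25.
Integrating from 0 to t:
  <X>_t = int_0^t (s^4/25) ds = t^5/125.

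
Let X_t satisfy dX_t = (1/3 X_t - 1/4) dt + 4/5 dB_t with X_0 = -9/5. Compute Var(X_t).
Var(X_t) = 24*exp(2*t/3)/25 - 24/25

The variance V(t) = Var(X_t) satisfies V'(t) = 2 a V(t) + c^2 with V(0) = 0 (drift coefficient is linear in X, diffusion is constant). With a = 1/3, c = 4/5, the solution is
  V(t) = (c^2 / (2 a)) * (exp(2 a t) - 1)
       = ((4/5)^2 / (2*(1/3))) * (exp((2/3) t) - 1)
       = 24*exp(2*t/3)/25 - 24/25.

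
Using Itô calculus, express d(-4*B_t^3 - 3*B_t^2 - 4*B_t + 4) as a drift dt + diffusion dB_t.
d(-4*B_t^3 - 3*B_t^2 - 4*B_t + 4) = (-12*B_t - 3) dt + (-12*B_t^2 - 6*B_t - 4) dB_t

Itô's formula for f(B_t) gives d f(B_t) = f'(B_t) dB_t + (1/2) f''(B_t) dt. Compute derivatives of f(x) = -4*x^3 - 3*x^2 - 4*x + 4:
  f'(x)  = -12*x^2 - 6*x - 4
  f''(x) = -24*x - 6
Substitute x = B_t and multiply the f'' term by 1/2:
  drift     = (1/2) * (-24*x - 6) evaluated at B_t = -12*B_t - 3
  diffusion = (-12*x^2 - 6*x - 4) evaluated at B_t = -12*B_t^2 - 6*B_t - 4
Therefore d(-4*B_t^3 - 3*B_t^2 - 4*B_t + 4) = (-12*B_t - 3) dt + (-12*B_t^2 - 6*B_t - 4) dB_t.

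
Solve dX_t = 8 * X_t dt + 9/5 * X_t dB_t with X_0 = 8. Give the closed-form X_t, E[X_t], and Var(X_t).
X_t = 8 * exp((319/50) t + (9/5) B_t); E[X_t] = 8*exp(8*t); Var(X_t) = 64*(exp(81*t/25) - 1)*exp(16*t)

For GBM dX = mu X dt + sigma X dB with X_0 = x_0, apply Itô to Y = log X: dY = (mu - sigma^2/2) dt + sigma dB, so Y_t = log(x_0) + (mu - sigma^2/2) t + sigma B_t and hence X_t = x_0 * exp((mu - sigma^2/2) t + sigma B_t).
With mu = 8, sigma = 9/5, x_0 = 8, this gives:
  X_t = 8 * exp((319/50) * t + (9/5) * B_t).
Since sigma*B_t ~ Normal(0, sigma^2 t), E[exp(sigma*B_t)] = exp(sigma^2 t / 2); so E[X_t] = x_0 * exp((mu - sigma^2/2) t) * exp(sigma^2 t / 2) = x_0 * exp(mu t) = 8*exp(8*t).
Var(X_t) = E[X_t^2] - (E[X_t])^2 = x_0^2 * exp(2 mu t) * (exp(sigma^2 t) - 1) = 64*(exp(81*t/25) - 1)*exp(16*t).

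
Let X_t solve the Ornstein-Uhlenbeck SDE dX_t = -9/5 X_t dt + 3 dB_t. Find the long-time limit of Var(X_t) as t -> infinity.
lim Var(X_t) = 5/2

The OU SDE dX = -theta X dt + sigma dB admits the integrating factor exp(theta t): d(exp(theta t) X_t) = sigma exp(theta t) dB_t. Integrating from 0 to t gives X_t = x_0 * exp(-theta t) + sigma * int_0^t exp(-theta (t-s)) dB_s for any initial x_0. The Itô integral has variance (by the Itô isometry) sigma^2 * int_0^t exp(-2 theta (t - s)) ds = sigma^2 * (1 - exp(-2 theta t)) / (2 theta), independent of x_0.
With theta = 9/5, sigma = 3:
  Var(X_t) = (3)^2 * (1 - exp(-2*9/5 t)) / (2 * 9/5) = 5/2 - 5*exp(-18*t/5)/2.
As t -> infinity, exp(-2*9/5 t) -> 0, so the stationary variance is sigma^2 / (2 theta) = 5/2.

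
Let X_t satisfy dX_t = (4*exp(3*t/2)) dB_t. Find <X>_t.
<X>_t = 16*exp(3*t)/3 - 16/3

For an Itô process dX_t = a(t) dt + b(t) dB_t, the quadratic variation is <X>_t = int_0^t b(s)^2 ds (the drift term does not contribute). Here b(s) = 4*exp(3*s/2), so
  b(s)^2 = 16*exp(3*s).
Integrating from 0 to t:
  <X>_t = int_0^t (16*exp(3*s)) ds = 16*exp(3*t)/3 - 16/3.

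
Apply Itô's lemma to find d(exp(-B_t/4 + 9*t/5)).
d(exp(-B_t/4 + 9*t/5)) = (293*exp(-B_t/4 + 9*t/5)/160) dt + (-exp(-B_t/4 + 9*t/5)/4) dB_t

Itô's formula for f(t, x): d f(t, B_t) = (f_t + (1/2) f_xx) dt + f_x dB_t. Compute partials of f(t, x) = exp(9*t/5 - x/4):
  f_t(t,x)  = 9*exp(9*t/5 - x/4)/5
  f_x(t,x)  = -exp(9*t/5 - x/4)/4
  f_xx(t,x) = exp(9*t/5 - x/4)/16
Assemble drift = f_t + (1/2) f_xx = 293*exp(9*t/5 - x/4)/160 and diffusion = f_x = -exp(9*t/5 - x/4)/4. Substituting x = B_t:
  d(exp(-B_t/4 + 9*t/5)) = (293*exp(-B_t/4 + 9*t/5)/160) dt + (-exp(-B_t/4 + 9*t/5)/4) dB_t.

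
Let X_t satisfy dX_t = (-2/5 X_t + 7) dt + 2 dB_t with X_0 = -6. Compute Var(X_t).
Var(X_t) = 5 - 5*exp(-4*t/5)

The variance V(t) = Var(X_t) satisfies V'(t) = 2 a V(t) + c^2 with V(0) = 0 (drift coefficient is linear in X, diffusion is constant). With a = -2/5, c = 2, the solution is
  V(t) = (c^2 / (2 a)) * (exp(2 a t) - 1)
       = (2^2 / (2*(-2/5))) * (exp((-4/5) t) - 1)
       = 5 - 5*exp(-4*t/5).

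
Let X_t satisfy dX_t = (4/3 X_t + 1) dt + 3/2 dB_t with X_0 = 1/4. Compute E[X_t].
E[X_t] = exp(4*t/3) - 3/4

Taking expectations and using E[dB_t] = 0, the mean m(t) = E[X_t] satisfies the ODE m'(t) = a m(t) + b with m(0) = x_0. With a = 4/3, b = 1, x_0 = 1/4, the solution is
  m(t) = x_0 * exp(a t) + (b/a) * (exp(a t) - 1)
       = (1/4) * exp((4/3) t) + (1/(4/3)) * (exp((4/3) t) - 1)
       = exp(4*t/3) - 3/4.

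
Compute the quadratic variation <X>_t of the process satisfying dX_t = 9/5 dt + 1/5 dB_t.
<X>_t = t/25

For an Itô process dX_t = a(t) dt + b(t) dB_t, the quadratic variation is <X>_t = int_0^t b(s)^2 ds (the drift term does not contribute). Here b(s) = 1/5, so
  b(s)^2 = 1/25.
Integrating from 0 to t:
  <X>_t = int_0^t (1/25) ds = t/25.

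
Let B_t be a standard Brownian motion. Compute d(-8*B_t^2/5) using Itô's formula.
d(-8*B_t^2/5) = (-8/5) dt + (-16*B_t/5) dB_t

Itô's formula for f(B_t) gives d f(B_t) = f'(B_t) dB_t + (1/2) f''(B_t) dt. Compute derivatives of f(x) = -8*x^2/5:
  f'(x)  = -16*x/5
  f''(x) = -16/5
Substitute x = B_t and multiply the f'' term by 1/2:
  drift     = (1/2) * (-16/5) evaluated at B_t = -8/5
  diffusion = (-16*x/5) evaluated at B_t = -16*B_t/5
Therefore d(-8*B_t^2/5) = (-8/5) dt + (-16*B_t/5) dB_t.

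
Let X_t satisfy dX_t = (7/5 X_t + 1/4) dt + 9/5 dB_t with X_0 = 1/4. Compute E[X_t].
E[X_t] = 3*exp(7*t/5)/7 - 5/28

Taking expectations and using E[dB_t] = 0, the mean m(t) = E[X_t] satisfies the ODE m'(t) = a m(t) + b with m(0) = x_0. With a = 7/5, b = 1/4, x_0 = 1/4, the solution is
  m(t) = x_0 * exp(a t) + (b/a) * (exp(a t) - 1)
       = (1/4) * exp((7/5) t) + ((1/4)/(7/5)) * (exp((7/5) t) - 1)
       = 3*exp(7*t/5)/7 - 5/28.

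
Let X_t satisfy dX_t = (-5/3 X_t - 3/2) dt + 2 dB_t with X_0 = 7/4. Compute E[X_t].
E[X_t] = -9/10 + 53*exp(-5*t/3)/20

Taking expectations and using E[dB_t] = 0, the mean m(t) = E[X_t] satisfies the ODE m'(t) = a m(t) + b with m(0) = x_0. With a = -5/3, b = -3/2, x_0 = 7/4, the solution is
  m(t) = x_0 * exp(a t) + (b/a) * (exp(a t) - 1)
       = (7/4) * exp((-5/3) t) + ((-3/2)/(-5/3)) * (exp((-5/3) t) - 1)
       = -9/10 + 53*exp(-5*t/3)/20.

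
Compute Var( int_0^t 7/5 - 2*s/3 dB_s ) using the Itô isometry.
Var = t*(100*t^2 - 630*t + 1323)/675

The Itô integral of a deterministic integrand f(s) has mean 0 because each increment f(s) * (B_{s+ds} - B_s) has mean 0. By the Itô isometry:
  Var( int_0^t f(s) dB_s ) = E[ (int_0^t f(s) dB_s)^2 ] = int_0^t f(s)^2 ds.
Here f(s) = 7/5 - 2*s/3, so f(s)^2 = (10*s - 21)^2/225. Integrate:
  int_0^t ((10*s - 21)^2/225) ds = t*(100*t^2 - 630*t + 1323)/675.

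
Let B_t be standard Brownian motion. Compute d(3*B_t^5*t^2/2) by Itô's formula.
d(3*B_t^5*t^2/2) = (3*B_t^3*t*(B_t^2 + 5*t)) dt + (15*B_t^4*t^2/2) dB_t

Itô's formula for f(t, x): d f(t, B_t) = (f_t + (1/2) f_xx) dt + f_x dB_t. Compute partials of f(t, x) = 3*t^2*x^5/2:
  f_t(t,x)  = 3*t*x^5
  f_x(t,x)  = 15*t^2*x^4/2
  f_xx(t,x) = 30*t^2*x^3
Assemble drift = f_t + (1/2) f_xx = 3*t*x^3*(5*t + x^2) and diffusion = f_x = 15*t^2*x^4/2. Substituting x = B_t:
  d(3*B_t^5*t^2/2) = (3*B_t^3*t*(B_t^2 + 5*t)) dt + (15*B_t^4*t^2/2) dB_t.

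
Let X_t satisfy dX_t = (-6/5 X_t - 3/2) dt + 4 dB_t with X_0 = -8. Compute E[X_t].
E[X_t] = -5/4 - 27*exp(-6*t/5)/4

Taking expectations and using E[dB_t] = 0, the mean m(t) = E[X_t] satisfies the ODE m'(t) = a m(t) + b with m(0) = x_0. With a = -6/5, b = -3/2, x_0 = -8, the solution is
  m(t) = x_0 * exp(a t) + (b/a) * (exp(a t) - 1)
       = (-8) * exp((-6/5) t) + ((-3/2)/(-6/5)) * (exp((-6/5) t) - 1)
       = -5/4 - 27*exp(-6*t/5)/4.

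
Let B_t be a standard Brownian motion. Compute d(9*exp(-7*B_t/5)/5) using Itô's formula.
d(9*exp(-7*B_t/5)/5) = (441*exp(-7*B_t/5)/250) dt + (-63*exp(-7*B_t/5)/25) dB_t

Itô's formula for f(B_t) gives d f(B_t) = f'(B_t) dB_t + (1/2) f''(B_t) dt. Compute derivatives of f(x) = 9*exp(-7*x/5)/5:
  f'(x)  = -63*exp(-7*x/5)/25
  f''(x) = 441*exp(-7*x/5)/125
Substitute x = B_t and multiply the f'' term by 1/2:
  drift     = (1/2) * (441*exp(-7*x/5)/125) evaluated at B_t = 441*exp(-7*B_t/5)/250
  diffusion = (-63*exp(-7*x/5)/25) evaluated at B_t = -63*exp(-7*B_t/5)/25
Therefore d(9*exp(-7*B_t/5)/5) = (441*exp(-7*B_t/5)/250) dt + (-63*exp(-7*B_t/5)/25) dB_t.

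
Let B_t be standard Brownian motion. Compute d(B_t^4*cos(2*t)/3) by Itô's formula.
d(B_t^4*cos(2*t)/3) = (2*B_t^2*(-B_t^2*sin(2*t) + 3*cos(2*t))/3) dt + (4*B_t^3*cos(2*t)/3) dB_t

Itô's formula for f(t, x): d f(t, B_t) = (f_t + (1/2) f_xx) dt + f_x dB_t. Compute partials of f(t, x) = x^4*cos(2*t)/3:
  f_t(t,x)  = -2*x^4*sin(2*t)/3
  f_x(t,x)  = 4*x^3*cos(2*t)/3
  f_xx(t,x) = 4*x^2*cos(2*t)
Assemble drift = f_t + (1/2) f_xx = 2*x^2*(-x^2*sin(2*t) + 3*cos(2*t))/3 and diffusion = f_x = 4*x^3*cos(2*t)/3. Substituting x = B_t:
  d(B_t^4*cos(2*t)/3) = (2*B_t^2*(-B_t^2*sin(2*t) + 3*cos(2*t))/3) dt + (4*B_t^3*cos(2*t)/3) dB_t.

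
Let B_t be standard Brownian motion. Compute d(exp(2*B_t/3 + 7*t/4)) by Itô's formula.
d(exp(2*B_t/3 + 7*t/4)) = (71*exp(2*B_t/3 + 7*t/4)/36) dt + (2*exp(2*B_t/3 + 7*t/4)/3) dB_t

Itô's formula for f(t, x): d f(t, B_t) = (f_t + (1/2) f_xx) dt + f_x dB_t. Compute partials of f(t, x) = exp(7*t/4 + 2*x/3):
  f_t(t,x)  = 7*exp(7*t/4 + 2*x/3)/4
  f_x(t,x)  = 2*exp(7*t/4 + 2*x/3)/3
  f_xx(t,x) = 4*exp(7*t/4 + 2*x/3)/9
Assemble drift = f_t + (1/2) f_xx = 71*exp(7*t/4 + 2*x/3)/36 and diffusion = f_x = 2*exp(7*t/4 + 2*x/3)/3. Substituting x = B_t:
  d(exp(2*B_t/3 + 7*t/4)) = (71*exp(2*B_t/3 + 7*t/4)/36) dt + (2*exp(2*B_t/3 + 7*t/4)/3) dB_t.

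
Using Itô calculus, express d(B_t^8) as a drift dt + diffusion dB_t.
d(B_t^8) = (28*B_t^6) dt + (8*B_t^7) dB_t

Itô's formula for f(B_t) gives d f(B_t) = f'(B_t) dB_t + (1/2) f''(B_t) dt. Compute derivatives of f(x) = x^8:
  f'(x)  = 8*x^7
  f''(x) = 56*x^6
Substitute x = B_t and multiply the f'' term by 1/2:
  drift     = (1/2) * (56*x^6) evaluated at B_t = 28*B_t^6
  diffusion = (8*x^7) evaluated at B_t = 8*B_t^7
Therefore d(B_t^8) = (28*B_t^6) dt + (8*B_t^7) dB_t.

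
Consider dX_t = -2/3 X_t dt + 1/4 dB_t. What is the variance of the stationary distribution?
lim Var(X_t) = 3/64

The OU SDE dX = -theta X dt + sigma dB admits the integrating factor exp(theta t): d(exp(theta t) X_t) = sigma exp(theta t) dB_t. Integrating from 0 to t gives X_t = x_0 * exp(-theta t) + sigma * int_0^t exp(-theta (t-s)) dB_s for any initial x_0. The Itô integral has variance (by the Itô isometry) sigma^2 * int_0^t exp(-2 theta (t - s)) ds = sigma^2 * (1 - exp(-2 theta t)) / (2 theta), independent of x_0.
With theta = 2/3, sigma = 1/4:
  Var(X_t) = (1/4)^2 * (1 - exp(-2*2/3 t)) / (2 * 2/3) = 3/64 - 3*exp(-4*t/3)/64.
As t -> infinity, exp(-2*2/3 t) -> 0, so the stationary variance is sigma^2 / (2 theta) = 3/64.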